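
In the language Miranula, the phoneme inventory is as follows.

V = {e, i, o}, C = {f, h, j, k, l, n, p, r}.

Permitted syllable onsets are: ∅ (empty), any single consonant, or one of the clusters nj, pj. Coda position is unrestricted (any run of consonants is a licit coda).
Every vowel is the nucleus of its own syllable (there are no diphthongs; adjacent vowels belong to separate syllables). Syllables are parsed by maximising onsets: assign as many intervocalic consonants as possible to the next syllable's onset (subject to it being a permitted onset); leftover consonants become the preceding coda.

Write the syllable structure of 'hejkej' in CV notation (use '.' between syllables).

The vowels are e, e — 2 nuclei, so 2 syllables.
σ1/σ2 boundary: /jk/ — longest licit onset from the right is /k/, leaving /j/ as coda.
Syllabification: hej.kej.
Mapping each syllable to C/V: /hej/ → CVC, /kej/ → CVC.

CVC.CVC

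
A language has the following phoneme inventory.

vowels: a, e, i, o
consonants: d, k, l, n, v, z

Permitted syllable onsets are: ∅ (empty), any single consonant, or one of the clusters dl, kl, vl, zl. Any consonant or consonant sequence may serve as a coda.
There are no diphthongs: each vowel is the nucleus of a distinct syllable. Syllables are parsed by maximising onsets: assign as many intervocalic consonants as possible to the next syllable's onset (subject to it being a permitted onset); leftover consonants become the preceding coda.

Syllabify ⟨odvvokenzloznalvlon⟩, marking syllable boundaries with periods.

The vowels are o, o, e, o, a, o — 6 nuclei, so 6 syllables.
V1 /o/ – V2 /o/: /dvv/ — longest licit onset from the right is /v/, leaving /dv/ as coda.
V2 /o/ – V3 /e/: /k/ → onset of the next syllable (single consonants are always licit onsets).
V3 /e/ – V4 /o/: /nzl/ splits as /n/ + /zl/ (/zl/ is the longest suffix that is a licit onset).
V4 /o/ – V5 /a/: /zn/; trying suffixes from longest down, /n/ is the first permitted one, so coda /z/ | onset /n/.
V5 /a/ – V6 /o/: /lvl/; trying suffixes from longest down, /vl/ is the first permitted one, so coda /l/ | onset /vl/.

odv.vo.ken.zloz.nal.vlon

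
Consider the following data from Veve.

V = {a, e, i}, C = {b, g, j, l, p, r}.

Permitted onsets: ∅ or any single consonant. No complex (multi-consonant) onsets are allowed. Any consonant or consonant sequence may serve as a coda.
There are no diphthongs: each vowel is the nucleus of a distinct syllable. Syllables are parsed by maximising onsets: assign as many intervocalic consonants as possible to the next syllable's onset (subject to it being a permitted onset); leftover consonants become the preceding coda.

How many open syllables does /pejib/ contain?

Nuclei (vowels): e, i → 2 syllables.
Between /e/ (V1) and /i/ (V2): /j/ is a single consonant, so it becomes the next onset.
Result: pe.jib.
Classifying each syllable: /pe/ (open), /jib/ (closed).
Open syllables: 1.

1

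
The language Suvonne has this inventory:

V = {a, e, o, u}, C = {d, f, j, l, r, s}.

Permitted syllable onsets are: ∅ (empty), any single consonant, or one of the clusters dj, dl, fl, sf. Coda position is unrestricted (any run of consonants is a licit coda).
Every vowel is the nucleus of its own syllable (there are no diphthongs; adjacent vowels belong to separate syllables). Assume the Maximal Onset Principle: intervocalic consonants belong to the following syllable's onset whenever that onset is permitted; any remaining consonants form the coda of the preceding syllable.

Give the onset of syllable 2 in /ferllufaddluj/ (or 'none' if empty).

Nuclei (vowels): e, u, a, u → 4 syllables.
Between /e/ (V1) and /u/ (V2): /rll/; trying suffixes from longest down, /l/ is the first permitted one, so coda /rl/ | onset /l/.
Between /u/ (V2) and /a/ (V3): just /f/ — single C goes to the following onset.
Between /a/ (V3) and /u/ (V4): /ddl/; trying suffixes from longest down, /dl/ is the first permitted one, so coda /d/ | onset /dl/.
So the parse is ferl.lu.fad.dluj.
Syllable 2 is /lu/: onset /l/, nucleus /u/, coda ∅.

l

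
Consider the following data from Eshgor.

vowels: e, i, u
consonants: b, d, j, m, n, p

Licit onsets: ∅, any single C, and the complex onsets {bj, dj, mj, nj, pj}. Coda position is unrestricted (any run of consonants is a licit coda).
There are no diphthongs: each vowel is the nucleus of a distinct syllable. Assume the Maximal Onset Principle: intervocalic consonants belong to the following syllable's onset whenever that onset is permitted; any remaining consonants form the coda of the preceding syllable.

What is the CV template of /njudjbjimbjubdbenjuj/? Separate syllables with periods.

CCVCC.CCVC.CCVCC.CV.CCVC

Vowels present: u, i, u, e, u; each is a nucleus, giving 5 syllables.
/u…i/ gap (V1→V2): /djbj/; trying suffixes from longest down, /bj/ is the first permitted one, so coda /dj/ | onset /bj/.
/i…u/ gap (V2→V3): /mbj/; trying suffixes from longest down, /bj/ is the first permitted one, so coda /m/ | onset /bj/.
/u…e/ gap (V3→V4): /bdb/ splits as /bd/ + /b/ (/b/ is the longest suffix that is a licit onset).
/e…u/ gap (V4→V5): /nj/ is a licit onset in full, so it all attaches to the next syllable.
Syllabification: njudj.bjim.bjubd.be.njuj.
Mapping each syllable to C/V: /njudj/ → CCVCC, /bjim/ → CCVC, /bjubd/ → CCVCC, /be/ → CV, /njuj/ → CCVC.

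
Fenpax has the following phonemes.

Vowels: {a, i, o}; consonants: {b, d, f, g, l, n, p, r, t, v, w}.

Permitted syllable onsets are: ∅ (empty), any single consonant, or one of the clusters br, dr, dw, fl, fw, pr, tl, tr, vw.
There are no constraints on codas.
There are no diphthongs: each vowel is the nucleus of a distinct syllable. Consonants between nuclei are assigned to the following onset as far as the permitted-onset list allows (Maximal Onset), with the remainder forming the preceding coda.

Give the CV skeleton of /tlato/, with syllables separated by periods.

Vowels present: a, o; each is a nucleus, giving 2 syllables.
σ1/σ2 boundary: just /t/ — single C goes to the following onset.
Putting it together: tla.to.
Mapping each syllable to C/V: /tla/ → CCV, /to/ → CV.

CCV.CV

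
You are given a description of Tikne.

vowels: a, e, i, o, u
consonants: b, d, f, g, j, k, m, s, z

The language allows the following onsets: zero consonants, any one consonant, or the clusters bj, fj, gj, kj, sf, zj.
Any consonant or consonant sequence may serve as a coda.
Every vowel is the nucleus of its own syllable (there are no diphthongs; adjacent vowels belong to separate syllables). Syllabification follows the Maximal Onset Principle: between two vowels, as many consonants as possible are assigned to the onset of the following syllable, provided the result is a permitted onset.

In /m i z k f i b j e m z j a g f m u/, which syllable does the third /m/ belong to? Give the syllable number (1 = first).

5

The vowels are i, i, e, a, u — 5 nuclei, so 5 syllables.
V1 /i/ – V2 /i/: cluster /zkf/ — the longest permitted-onset suffix is /f/; onset = /f/, preceding coda = /zk/.
V2 /i/ – V3 /e/: cluster /bj/ — /bj/ is itself a permitted onset, so the whole cluster goes right; preceding coda = ∅.
V3 /e/ – V4 /a/: /mzj/; trying suffixes from longest down, /zj/ is the first permitted one, so coda /m/ | onset /zj/.
V4 /a/ – V5 /u/: /gfm/ splits as /gf/ + /m/ (/m/ is the longest suffix that is a licit onset).
Putting it together: mizk.fi.bjem.zjagf.mu.
The third /m/ is in the onset of syllable 5 (/mu/).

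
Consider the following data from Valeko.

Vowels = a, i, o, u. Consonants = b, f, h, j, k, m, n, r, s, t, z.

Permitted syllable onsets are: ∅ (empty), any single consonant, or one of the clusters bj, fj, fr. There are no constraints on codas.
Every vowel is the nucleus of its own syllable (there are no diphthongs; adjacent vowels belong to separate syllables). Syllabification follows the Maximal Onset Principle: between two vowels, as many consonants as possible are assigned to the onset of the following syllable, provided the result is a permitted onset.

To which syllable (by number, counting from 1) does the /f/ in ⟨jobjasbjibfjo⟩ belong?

4

Nuclei (vowels): o, a, i, o → 4 syllables.
V1 /o/ – V2 /a/: cluster /bj/ — /bj/ is itself a permitted onset, so the whole cluster goes right; preceding coda = ∅.
V2 /a/ – V3 /i/: /sbj/; trying suffixes from longest down, /bj/ is the first permitted one, so coda /s/ | onset /bj/.
V3 /i/ – V4 /o/: cluster /bfj/ — the longest permitted-onset suffix is /fj/; onset = /fj/, preceding coda = /b/.
Putting it together: jo.bjas.bjib.fjo.
The /f/ is in the onset of syllable 4 (/fjo/).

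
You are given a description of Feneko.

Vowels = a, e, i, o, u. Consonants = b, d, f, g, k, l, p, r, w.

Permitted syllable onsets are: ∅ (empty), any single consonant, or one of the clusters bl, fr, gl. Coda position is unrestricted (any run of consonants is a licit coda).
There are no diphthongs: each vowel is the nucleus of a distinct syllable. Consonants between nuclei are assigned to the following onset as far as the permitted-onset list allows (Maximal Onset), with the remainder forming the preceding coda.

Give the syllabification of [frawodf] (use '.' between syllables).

Nuclei (vowels): a, o → 2 syllables.
σ1/σ2 boundary: /w/ → onset of the next syllable (single consonants are always licit onsets).

fra.wodf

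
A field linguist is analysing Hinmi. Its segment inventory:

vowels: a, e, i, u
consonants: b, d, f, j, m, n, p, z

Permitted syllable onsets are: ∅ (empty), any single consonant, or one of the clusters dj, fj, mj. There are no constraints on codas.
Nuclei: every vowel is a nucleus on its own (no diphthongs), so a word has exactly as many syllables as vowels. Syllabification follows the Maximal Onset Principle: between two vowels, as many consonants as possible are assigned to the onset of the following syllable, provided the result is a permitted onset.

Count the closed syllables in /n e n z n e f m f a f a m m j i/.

3

Vowels present: e, e, a, a, i; each is a nucleus, giving 5 syllables.
σ1/σ2 boundary: /nzn/ splits as /nz/ + /n/ (/n/ is the longest suffix that is a licit onset).
σ2/σ3 boundary: /fmf/; trying suffixes from longest down, /f/ is the first permitted one, so coda /fm/ | onset /f/.
σ3/σ4 boundary: just /f/ — single C goes to the following onset.
σ4/σ5 boundary: /mmj/ — longest licit onset from the right is /mj/, leaving /m/ as coda.
Result: nenz.nefm.fa.fam.mji.
Classifying each syllable: /nenz/ (closed), /nefm/ (closed), /fa/ (open), /fam/ (closed), /mji/ (open).
Closed syllables: 3.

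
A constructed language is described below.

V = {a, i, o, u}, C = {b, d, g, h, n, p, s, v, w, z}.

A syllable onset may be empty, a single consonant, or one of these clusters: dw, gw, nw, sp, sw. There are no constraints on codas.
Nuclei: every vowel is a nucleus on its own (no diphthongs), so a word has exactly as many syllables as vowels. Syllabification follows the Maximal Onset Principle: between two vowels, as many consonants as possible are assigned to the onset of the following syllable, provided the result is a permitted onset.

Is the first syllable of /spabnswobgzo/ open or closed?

Vowels present: a, o, o; each is a nucleus, giving 3 syllables.
σ1/σ2 boundary: /bnsw/ — longest licit onset from the right is /sw/, leaving /bn/ as coda.
σ2/σ3 boundary: /bgz/ splits as /bg/ + /z/ (/z/ is the longest suffix that is a licit onset).
So the parse is spabn.swobg.zo.
Syllable 1 is /spabn/ with coda /bn/, so it is closed.

closed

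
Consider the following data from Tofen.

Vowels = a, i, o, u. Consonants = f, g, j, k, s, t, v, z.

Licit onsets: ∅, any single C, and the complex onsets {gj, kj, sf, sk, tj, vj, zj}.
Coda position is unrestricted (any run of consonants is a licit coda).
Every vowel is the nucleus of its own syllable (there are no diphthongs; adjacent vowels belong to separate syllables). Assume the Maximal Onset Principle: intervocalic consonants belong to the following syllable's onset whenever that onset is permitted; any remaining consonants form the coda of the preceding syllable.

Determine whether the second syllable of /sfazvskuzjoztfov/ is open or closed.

open

The vowels are a, u, o, o — 4 nuclei, so 4 syllables.
Between /a/ (V1) and /u/ (V2): /zvsk/ splits as /zv/ + /sk/ (/sk/ is the longest suffix that is a licit onset).
Between /u/ (V2) and /o/ (V3): /zj/ is a licit onset in full, so it all attaches to the next syllable.
Between /o/ (V3) and /o/ (V4): cluster /ztf/ — the longest permitted-onset suffix is /f/; onset = /f/, preceding coda = /zt/.
Syllabification: sfazv.sku.zjozt.fov.
Syllable 2 is /sku/; it ends in its nucleus with no coda, so it is open.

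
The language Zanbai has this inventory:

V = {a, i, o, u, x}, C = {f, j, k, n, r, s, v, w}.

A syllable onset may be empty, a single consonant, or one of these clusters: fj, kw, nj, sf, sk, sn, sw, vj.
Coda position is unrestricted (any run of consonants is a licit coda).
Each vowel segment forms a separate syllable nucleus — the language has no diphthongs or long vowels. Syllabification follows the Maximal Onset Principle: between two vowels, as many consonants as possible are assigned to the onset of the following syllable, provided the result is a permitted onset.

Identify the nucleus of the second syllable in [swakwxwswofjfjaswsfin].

Vowels present: a, x, o, a, i; each is a nucleus, giving 5 syllables.
The second nucleus (vowel 2 from the left) is /x/.

x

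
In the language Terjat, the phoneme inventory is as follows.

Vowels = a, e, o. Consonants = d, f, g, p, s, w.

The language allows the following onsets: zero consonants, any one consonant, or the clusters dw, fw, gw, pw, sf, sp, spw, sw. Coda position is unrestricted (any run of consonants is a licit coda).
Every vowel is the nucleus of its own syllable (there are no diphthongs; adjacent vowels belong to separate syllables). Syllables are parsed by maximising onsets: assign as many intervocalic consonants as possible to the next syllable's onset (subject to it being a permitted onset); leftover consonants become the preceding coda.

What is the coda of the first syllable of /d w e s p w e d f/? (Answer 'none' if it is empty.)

none

The vowels are e, e — 2 nuclei, so 2 syllables.
Between /e/ (V1) and /e/ (V2): /spw/ is a licit onset in full, so it all attaches to the next syllable.
Syllabification: dwe.spwedf.
Syllable 1 is /dwe/: onset /dw/, nucleus /e/, coda ∅.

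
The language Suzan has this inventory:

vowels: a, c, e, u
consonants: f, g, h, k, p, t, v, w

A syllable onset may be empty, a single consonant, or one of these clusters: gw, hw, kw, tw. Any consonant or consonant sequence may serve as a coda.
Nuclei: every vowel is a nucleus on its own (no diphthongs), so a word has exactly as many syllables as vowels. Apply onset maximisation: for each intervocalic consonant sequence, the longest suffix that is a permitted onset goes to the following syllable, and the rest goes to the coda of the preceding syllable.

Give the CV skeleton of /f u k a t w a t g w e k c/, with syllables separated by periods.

The vowels are u, a, a, e, c — 5 nuclei, so 5 syllables.
σ1/σ2 boundary: /k/ is a single consonant, so it becomes the next onset.
σ2/σ3 boundary: cluster /tw/ — /tw/ is itself a permitted onset, so the whole cluster goes right; preceding coda = ∅.
σ3/σ4 boundary: /tgw/ — longest licit onset from the right is /gw/, leaving /t/ as coda.
σ4/σ5 boundary: /k/ → onset of the next syllable (single consonants are always licit onsets).
Syllabification: fu.ka.twat.gwe.kc.
Mapping each syllable to C/V: /fu/ → CV, /ka/ → CV, /twat/ → CCVC, /gwe/ → CCV, /kc/ → CV.

CV.CV.CCVC.CCV.CV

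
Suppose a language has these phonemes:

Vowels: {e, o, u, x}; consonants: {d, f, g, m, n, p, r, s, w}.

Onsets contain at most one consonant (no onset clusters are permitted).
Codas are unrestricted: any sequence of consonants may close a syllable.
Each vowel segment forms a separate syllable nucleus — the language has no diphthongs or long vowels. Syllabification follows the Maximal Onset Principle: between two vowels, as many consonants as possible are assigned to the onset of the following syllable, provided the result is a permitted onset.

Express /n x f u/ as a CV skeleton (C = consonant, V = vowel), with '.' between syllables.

CV.CV

Nuclei (vowels): x, u → 2 syllables.
Between /x/ (V1) and /u/ (V2): /f/ is a single consonant, so it becomes the next onset.
Result: nx.fu.
Mapping each syllable to C/V: /nx/ → CV, /fu/ → CV.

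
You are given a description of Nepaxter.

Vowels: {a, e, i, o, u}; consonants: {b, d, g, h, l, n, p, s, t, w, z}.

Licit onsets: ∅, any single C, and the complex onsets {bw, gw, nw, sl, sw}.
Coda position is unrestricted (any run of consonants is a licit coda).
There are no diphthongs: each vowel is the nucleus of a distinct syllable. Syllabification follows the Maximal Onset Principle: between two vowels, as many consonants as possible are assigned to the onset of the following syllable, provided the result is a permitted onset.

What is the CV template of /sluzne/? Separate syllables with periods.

CCVC.CV

The vowels are u, e — 2 nuclei, so 2 syllables.
V1 /u/ – V2 /e/: cluster /zn/ — the longest permitted-onset suffix is /n/; onset = /n/, preceding coda = /z/.
Putting it together: sluz.ne.
Mapping each syllable to C/V: /sluz/ → CCVC, /ne/ → CV.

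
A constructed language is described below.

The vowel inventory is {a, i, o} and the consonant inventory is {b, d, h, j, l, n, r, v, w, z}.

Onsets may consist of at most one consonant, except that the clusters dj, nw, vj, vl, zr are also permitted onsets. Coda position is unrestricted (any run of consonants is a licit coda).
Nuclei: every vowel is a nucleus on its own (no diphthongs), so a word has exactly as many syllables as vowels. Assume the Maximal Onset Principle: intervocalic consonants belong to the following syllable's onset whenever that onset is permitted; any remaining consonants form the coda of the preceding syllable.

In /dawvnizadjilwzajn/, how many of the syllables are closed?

The vowels are a, i, a, i, a — 5 nuclei, so 5 syllables.
σ1/σ2 boundary: /wvn/ — longest licit onset from the right is /n/, leaving /wv/ as coda.
σ2/σ3 boundary: /z/ is a single consonant, so it becomes the next onset.
σ3/σ4 boundary: /dj/ — entire cluster is a permitted onset → onset /dj/, coda ∅.
σ4/σ5 boundary: /lwz/ splits as /lw/ + /z/ (/z/ is the longest suffix that is a licit onset).
Putting it together: dawv.ni.za.djilw.zajn.
Classifying each syllable: /dawv/ (closed), /ni/ (open), /za/ (open), /djilw/ (closed), /zajn/ (closed).
Closed syllables: 3.

3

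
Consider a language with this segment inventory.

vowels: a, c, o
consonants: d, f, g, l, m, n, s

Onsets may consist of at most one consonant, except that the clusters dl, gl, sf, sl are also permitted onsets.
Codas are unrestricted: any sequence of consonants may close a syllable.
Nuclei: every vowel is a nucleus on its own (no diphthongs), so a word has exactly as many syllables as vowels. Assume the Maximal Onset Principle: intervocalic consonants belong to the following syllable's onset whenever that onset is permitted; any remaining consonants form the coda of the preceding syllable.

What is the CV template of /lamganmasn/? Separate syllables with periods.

CVC.CVC.CVCC

Nuclei (vowels): a, a, a → 3 syllables.
σ1/σ2 boundary: cluster /mg/ — the longest permitted-onset suffix is /g/; onset = /g/, preceding coda = /m/.
σ2/σ3 boundary: /nm/; trying suffixes from longest down, /m/ is the first permitted one, so coda /n/ | onset /m/.
So the parse is lam.gan.masn.
Mapping each syllable to C/V: /lam/ → CVC, /gan/ → CVC, /masn/ → CVCC.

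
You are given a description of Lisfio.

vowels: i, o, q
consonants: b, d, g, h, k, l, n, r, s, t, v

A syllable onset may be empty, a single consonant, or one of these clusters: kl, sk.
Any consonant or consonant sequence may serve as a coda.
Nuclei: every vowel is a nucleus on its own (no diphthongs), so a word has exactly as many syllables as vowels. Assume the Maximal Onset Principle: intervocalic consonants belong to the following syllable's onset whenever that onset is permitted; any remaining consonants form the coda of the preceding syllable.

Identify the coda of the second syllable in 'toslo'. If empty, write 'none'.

none

Nuclei (vowels): o, o → 2 syllables.
/o…o/ gap (V1→V2): cluster /sl/ — the longest permitted-onset suffix is /l/; onset = /l/, preceding coda = /s/.
Syllabification: tos.lo.
Syllable 2 is /lo/: onset /l/, nucleus /o/, coda ∅.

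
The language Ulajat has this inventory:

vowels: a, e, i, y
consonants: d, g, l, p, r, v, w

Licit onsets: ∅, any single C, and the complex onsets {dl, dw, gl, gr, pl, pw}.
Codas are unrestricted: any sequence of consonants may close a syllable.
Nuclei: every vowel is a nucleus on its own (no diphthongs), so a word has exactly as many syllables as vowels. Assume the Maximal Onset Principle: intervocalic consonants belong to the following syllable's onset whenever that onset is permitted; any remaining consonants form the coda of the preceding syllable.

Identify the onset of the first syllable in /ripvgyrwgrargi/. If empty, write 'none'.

r

Vowels present: i, y, a, i; each is a nucleus, giving 4 syllables.
/i…y/ gap (V1→V2): cluster /pvg/ — the longest permitted-onset suffix is /g/; onset = /g/, preceding coda = /pv/.
/y…a/ gap (V2→V3): /rwgr/ splits as /rw/ + /gr/ (/gr/ is the longest suffix that is a licit onset).
/a…i/ gap (V3→V4): /rg/ — longest licit onset from the right is /g/, leaving /r/ as coda.
Syllabification: ripv.gyrw.grar.gi.
Syllable 1 is /ripv/: onset /r/, nucleus /i/, coda /pv/.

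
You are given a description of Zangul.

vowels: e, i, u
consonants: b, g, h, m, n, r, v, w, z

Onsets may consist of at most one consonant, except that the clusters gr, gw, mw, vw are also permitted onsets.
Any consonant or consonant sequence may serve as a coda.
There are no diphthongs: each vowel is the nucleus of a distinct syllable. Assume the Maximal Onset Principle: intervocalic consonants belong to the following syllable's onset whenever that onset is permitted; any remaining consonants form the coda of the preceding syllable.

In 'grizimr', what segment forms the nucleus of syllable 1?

Vowels present: i, i; each is a nucleus, giving 2 syllables.
The first nucleus (vowel 1 from the left) is /i/.

i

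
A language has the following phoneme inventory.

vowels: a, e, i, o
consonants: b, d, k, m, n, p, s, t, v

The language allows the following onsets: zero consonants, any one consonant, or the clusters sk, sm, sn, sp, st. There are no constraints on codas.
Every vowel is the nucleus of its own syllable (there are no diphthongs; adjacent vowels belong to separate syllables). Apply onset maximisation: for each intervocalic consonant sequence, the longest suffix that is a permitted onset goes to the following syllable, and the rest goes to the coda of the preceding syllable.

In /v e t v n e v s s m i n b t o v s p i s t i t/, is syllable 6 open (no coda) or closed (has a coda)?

Nuclei (vowels): e, e, i, o, i, i → 6 syllables.
V1 /e/ – V2 /e/: /tvn/; trying suffixes from longest down, /n/ is the first permitted one, so coda /tv/ | onset /n/.
V2 /e/ – V3 /i/: /vssm/ splits as /vs/ + /sm/ (/sm/ is the longest suffix that is a licit onset).
V3 /i/ – V4 /o/: cluster /nbt/ — the longest permitted-onset suffix is /t/; onset = /t/, preceding coda = /nb/.
V4 /o/ – V5 /i/: /vsp/ splits as /v/ + /sp/ (/sp/ is the longest suffix that is a licit onset).
V5 /i/ – V6 /i/: /st/ — entire cluster is a permitted onset → onset /st/, coda ∅.
Syllabification: vetv.nevs.sminb.tov.spi.stit.
Syllable 6 is /stit/ with coda /t/, so it is closed.

closed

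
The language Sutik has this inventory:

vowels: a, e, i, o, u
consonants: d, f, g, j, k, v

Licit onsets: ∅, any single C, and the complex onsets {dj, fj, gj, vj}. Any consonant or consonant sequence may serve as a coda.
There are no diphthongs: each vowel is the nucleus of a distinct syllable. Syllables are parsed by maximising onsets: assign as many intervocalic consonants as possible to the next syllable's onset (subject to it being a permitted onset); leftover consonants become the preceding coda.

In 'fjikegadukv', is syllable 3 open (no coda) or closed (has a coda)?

open

Vowels present: i, e, a, u; each is a nucleus, giving 4 syllables.
/i…e/ gap (V1→V2): /k/ → onset of the next syllable (single consonants are always licit onsets).
/e…a/ gap (V2→V3): /g/ → onset of the next syllable (single consonants are always licit onsets).
/a…u/ gap (V3→V4): /d/ → onset of the next syllable (single consonants are always licit onsets).
Syllabification: fji.ke.ga.dukv.
Syllable 3 is /ga/; it ends in its nucleus with no coda, so it is open.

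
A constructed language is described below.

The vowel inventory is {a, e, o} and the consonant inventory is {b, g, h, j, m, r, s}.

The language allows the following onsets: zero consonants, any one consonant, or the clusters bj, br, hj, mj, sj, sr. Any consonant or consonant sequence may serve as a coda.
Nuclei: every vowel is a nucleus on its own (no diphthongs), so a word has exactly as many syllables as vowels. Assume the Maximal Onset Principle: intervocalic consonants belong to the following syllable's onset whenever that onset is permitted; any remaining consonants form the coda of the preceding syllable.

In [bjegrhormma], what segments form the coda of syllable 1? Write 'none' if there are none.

Vowels present: e, o, a; each is a nucleus, giving 3 syllables.
V1 /e/ – V2 /o/: /grh/ splits as /gr/ + /h/ (/h/ is the longest suffix that is a licit onset).
V2 /o/ – V3 /a/: /rmm/ splits as /rm/ + /m/ (/m/ is the longest suffix that is a licit onset).
Syllabification: bjegr.horm.ma.
Syllable 1 is /bjegr/: onset /bj/, nucleus /e/, coda /gr/.

gr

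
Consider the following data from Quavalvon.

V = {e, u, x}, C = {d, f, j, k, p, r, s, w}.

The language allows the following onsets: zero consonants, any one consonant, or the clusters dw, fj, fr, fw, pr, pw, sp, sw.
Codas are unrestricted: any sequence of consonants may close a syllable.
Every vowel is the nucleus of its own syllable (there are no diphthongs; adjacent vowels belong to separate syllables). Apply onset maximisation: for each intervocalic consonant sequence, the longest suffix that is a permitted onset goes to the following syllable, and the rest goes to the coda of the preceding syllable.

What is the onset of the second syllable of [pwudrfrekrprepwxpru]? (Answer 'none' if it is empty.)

Nuclei (vowels): u, e, e, x, u → 5 syllables.
V1 /u/ – V2 /e/: cluster /drfr/ — the longest permitted-onset suffix is /fr/; onset = /fr/, preceding coda = /dr/.
V2 /e/ – V3 /e/: /krpr/ — longest licit onset from the right is /pr/, leaving /kr/ as coda.
V3 /e/ – V4 /x/: /pw/ — entire cluster is a permitted onset → onset /pw/, coda ∅.
V4 /x/ – V5 /u/: /pr/ is a licit onset in full, so it all attaches to the next syllable.
Syllabification: pwudr.frekr.pre.pwx.pru.
Syllable 2 is /frekr/: onset /fr/, nucleus /e/, coda /kr/.

fr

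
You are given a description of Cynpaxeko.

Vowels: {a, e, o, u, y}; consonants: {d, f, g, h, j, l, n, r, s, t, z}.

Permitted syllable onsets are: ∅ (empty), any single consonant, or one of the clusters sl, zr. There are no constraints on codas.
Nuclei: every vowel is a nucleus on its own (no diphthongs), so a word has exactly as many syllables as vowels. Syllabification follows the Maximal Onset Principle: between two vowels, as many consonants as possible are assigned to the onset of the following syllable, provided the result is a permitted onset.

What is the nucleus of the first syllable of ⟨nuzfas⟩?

u

The vowels are u, a — 2 nuclei, so 2 syllables.
The first nucleus (vowel 1 from the left) is /u/.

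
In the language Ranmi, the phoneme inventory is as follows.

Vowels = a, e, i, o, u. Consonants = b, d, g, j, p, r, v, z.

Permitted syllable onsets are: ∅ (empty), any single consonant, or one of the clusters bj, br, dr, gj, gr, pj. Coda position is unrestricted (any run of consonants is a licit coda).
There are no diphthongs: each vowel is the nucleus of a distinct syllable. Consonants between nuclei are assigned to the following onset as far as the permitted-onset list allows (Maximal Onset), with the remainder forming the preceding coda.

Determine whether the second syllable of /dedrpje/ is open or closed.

Vowels present: e, e; each is a nucleus, giving 2 syllables.
V1 /e/ – V2 /e/: /drpj/; trying suffixes from longest down, /pj/ is the first permitted one, so coda /dr/ | onset /pj/.
Putting it together: dedr.pje.
Syllable 2 is /pje/; it ends in its nucleus with no coda, so it is open.

open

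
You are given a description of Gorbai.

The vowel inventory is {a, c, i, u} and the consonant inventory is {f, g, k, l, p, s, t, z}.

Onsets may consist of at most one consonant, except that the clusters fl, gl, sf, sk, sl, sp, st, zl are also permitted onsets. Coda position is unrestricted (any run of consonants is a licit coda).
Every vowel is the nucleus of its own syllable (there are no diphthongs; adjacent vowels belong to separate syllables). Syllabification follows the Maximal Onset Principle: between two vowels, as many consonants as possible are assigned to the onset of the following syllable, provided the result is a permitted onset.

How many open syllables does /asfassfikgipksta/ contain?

2

The vowels are a, a, i, i, a — 5 nuclei, so 5 syllables.
/a…a/ gap (V1→V2): cluster /sf/ — /sf/ is itself a permitted onset, so the whole cluster goes right; preceding coda = ∅.
/a…i/ gap (V2→V3): /ssf/; trying suffixes from longest down, /sf/ is the first permitted one, so coda /s/ | onset /sf/.
/i…i/ gap (V3→V4): /kg/; trying suffixes from longest down, /g/ is the first permitted one, so coda /k/ | onset /g/.
/i…a/ gap (V4→V5): /pkst/; trying suffixes from longest down, /st/ is the first permitted one, so coda /pk/ | onset /st/.
Result: a.sfas.sfik.gipk.sta.
Classifying each syllable: /a/ (open), /sfas/ (closed), /sfik/ (closed), /gipk/ (closed), /sta/ (open).
Open syllables: 2.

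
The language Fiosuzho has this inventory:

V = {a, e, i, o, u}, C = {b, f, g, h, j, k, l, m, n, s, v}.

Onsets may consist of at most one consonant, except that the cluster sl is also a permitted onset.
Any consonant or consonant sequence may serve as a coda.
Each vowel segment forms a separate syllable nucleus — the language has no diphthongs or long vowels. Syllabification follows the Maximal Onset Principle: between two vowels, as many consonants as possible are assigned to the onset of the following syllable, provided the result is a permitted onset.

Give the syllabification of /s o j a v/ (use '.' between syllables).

so.jav

Nuclei (vowels): o, a → 2 syllables.
V1 /o/ – V2 /a/: /j/ is a single consonant, so it becomes the next onset.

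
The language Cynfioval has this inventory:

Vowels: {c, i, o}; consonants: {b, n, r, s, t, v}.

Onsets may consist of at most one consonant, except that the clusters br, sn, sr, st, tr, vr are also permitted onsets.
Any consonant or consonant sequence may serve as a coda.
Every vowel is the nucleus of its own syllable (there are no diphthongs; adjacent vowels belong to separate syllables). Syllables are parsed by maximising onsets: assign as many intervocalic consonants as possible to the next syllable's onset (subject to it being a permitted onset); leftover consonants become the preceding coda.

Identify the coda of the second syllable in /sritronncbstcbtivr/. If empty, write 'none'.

Vowels present: i, o, c, c, i; each is a nucleus, giving 5 syllables.
Between /i/ (V1) and /o/ (V2): /tr/ is a licit onset in full, so it all attaches to the next syllable.
Between /o/ (V2) and /c/ (V3): /nn/ — longest licit onset from the right is /n/, leaving /n/ as coda.
Between /c/ (V3) and /c/ (V4): /bst/ — longest licit onset from the right is /st/, leaving /b/ as coda.
Between /c/ (V4) and /i/ (V5): /bt/; trying suffixes from longest down, /t/ is the first permitted one, so coda /b/ | onset /t/.
So the parse is sri.tron.ncb.stcb.tivr.
Syllable 2 is /tron/: onset /tr/, nucleus /o/, coda /n/.

n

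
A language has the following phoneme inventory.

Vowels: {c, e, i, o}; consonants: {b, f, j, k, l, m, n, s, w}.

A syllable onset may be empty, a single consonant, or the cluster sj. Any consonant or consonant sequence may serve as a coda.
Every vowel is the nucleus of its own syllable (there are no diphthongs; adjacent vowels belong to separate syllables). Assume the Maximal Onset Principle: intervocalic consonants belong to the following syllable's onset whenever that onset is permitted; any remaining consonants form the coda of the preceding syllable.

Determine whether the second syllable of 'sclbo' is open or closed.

open

Vowels present: c, o; each is a nucleus, giving 2 syllables.
σ1/σ2 boundary: /lb/ splits as /l/ + /b/ (/b/ is the longest suffix that is a licit onset).
Syllabification: scl.bo.
Syllable 2 is /bo/; it ends in its nucleus with no coda, so it is open.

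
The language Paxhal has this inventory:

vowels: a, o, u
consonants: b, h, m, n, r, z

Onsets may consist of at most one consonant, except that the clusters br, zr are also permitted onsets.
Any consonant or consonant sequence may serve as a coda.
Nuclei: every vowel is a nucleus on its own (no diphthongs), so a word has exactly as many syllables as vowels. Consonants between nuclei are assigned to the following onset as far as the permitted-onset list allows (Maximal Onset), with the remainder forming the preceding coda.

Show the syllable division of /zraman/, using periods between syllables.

The vowels are a, a — 2 nuclei, so 2 syllables.
V1 /a/ – V2 /a/: just /m/ — single C goes to the following onset.

zra.man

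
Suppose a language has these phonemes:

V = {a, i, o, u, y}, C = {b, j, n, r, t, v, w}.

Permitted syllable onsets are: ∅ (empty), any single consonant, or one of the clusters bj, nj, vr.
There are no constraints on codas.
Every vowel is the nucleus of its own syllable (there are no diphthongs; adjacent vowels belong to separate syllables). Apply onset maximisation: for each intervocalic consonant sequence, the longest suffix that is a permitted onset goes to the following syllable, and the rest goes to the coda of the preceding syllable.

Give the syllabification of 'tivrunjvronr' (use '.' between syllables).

Vowels present: i, u, o; each is a nucleus, giving 3 syllables.
V1 /i/ – V2 /u/: cluster /vr/ — /vr/ is itself a permitted onset, so the whole cluster goes right; preceding coda = ∅.
V2 /u/ – V3 /o/: /njvr/ splits as /nj/ + /vr/ (/vr/ is the longest suffix that is a licit onset).

ti.vrunj.vronr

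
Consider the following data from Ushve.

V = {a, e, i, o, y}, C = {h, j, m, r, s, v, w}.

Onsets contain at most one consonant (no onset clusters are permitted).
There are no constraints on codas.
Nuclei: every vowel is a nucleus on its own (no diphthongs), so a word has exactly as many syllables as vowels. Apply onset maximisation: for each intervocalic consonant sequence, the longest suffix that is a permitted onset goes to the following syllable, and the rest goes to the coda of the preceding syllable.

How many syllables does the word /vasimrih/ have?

Vowels present: a, i, i; each is a nucleus, giving 3 syllables.

3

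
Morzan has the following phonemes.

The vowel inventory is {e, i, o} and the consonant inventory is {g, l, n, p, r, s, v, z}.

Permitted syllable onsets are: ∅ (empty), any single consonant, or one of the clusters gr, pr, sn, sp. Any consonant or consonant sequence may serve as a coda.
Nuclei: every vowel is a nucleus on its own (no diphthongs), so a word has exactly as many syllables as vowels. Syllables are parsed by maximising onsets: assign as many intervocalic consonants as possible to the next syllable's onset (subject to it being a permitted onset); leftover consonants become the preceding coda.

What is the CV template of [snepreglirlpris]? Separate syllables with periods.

CCV.CCVC.CVCC.CCVC

The vowels are e, e, i, i — 4 nuclei, so 4 syllables.
/e…e/ gap (V1→V2): cluster /pr/ — /pr/ is itself a permitted onset, so the whole cluster goes right; preceding coda = ∅.
/e…i/ gap (V2→V3): /gl/; trying suffixes from longest down, /l/ is the first permitted one, so coda /g/ | onset /l/.
/i…i/ gap (V3→V4): /rlpr/; trying suffixes from longest down, /pr/ is the first permitted one, so coda /rl/ | onset /pr/.
Result: sne.preg.lirl.pris.
Mapping each syllable to C/V: /sne/ → CCV, /preg/ → CCVC, /lirl/ → CVCC, /pris/ → CCVC.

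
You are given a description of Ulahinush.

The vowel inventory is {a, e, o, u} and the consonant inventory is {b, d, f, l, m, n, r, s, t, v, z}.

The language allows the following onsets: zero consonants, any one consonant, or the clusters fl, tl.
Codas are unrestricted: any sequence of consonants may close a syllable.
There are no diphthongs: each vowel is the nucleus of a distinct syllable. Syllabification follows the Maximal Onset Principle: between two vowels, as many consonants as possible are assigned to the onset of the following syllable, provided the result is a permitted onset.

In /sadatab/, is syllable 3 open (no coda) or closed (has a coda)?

Vowels present: a, a, a; each is a nucleus, giving 3 syllables.
V1 /a/ – V2 /a/: /d/ → onset of the next syllable (single consonants are always licit onsets).
V2 /a/ – V3 /a/: just /t/ — single C goes to the following onset.
Syllabification: sa.da.tab.
Syllable 3 is /tab/ with coda /b/, so it is closed.

closed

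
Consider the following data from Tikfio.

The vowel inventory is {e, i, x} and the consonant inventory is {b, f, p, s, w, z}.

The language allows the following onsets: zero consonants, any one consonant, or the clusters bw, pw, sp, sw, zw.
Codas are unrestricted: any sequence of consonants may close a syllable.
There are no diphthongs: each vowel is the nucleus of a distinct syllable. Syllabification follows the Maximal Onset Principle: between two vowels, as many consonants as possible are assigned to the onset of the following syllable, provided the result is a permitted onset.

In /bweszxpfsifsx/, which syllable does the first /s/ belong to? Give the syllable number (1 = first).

Vowels present: e, x, i, x; each is a nucleus, giving 4 syllables.
σ1/σ2 boundary: cluster /sz/ — the longest permitted-onset suffix is /z/; onset = /z/, preceding coda = /s/.
σ2/σ3 boundary: /pfs/; trying suffixes from longest down, /s/ is the first permitted one, so coda /pf/ | onset /s/.
σ3/σ4 boundary: /fs/ splits as /f/ + /s/ (/s/ is the longest suffix that is a licit onset).
So the parse is bwes.zxpf.sif.sx.
The first /s/ is in the coda of syllable 1 (/bwes/).

1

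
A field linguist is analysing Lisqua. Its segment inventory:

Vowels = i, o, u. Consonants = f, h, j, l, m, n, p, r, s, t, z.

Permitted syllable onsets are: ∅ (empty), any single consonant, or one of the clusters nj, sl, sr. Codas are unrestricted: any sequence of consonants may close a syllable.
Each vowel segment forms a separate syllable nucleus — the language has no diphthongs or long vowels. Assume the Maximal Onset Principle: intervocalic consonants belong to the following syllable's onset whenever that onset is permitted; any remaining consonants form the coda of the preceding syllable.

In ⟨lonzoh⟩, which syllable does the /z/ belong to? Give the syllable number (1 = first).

2

Vowels present: o, o; each is a nucleus, giving 2 syllables.
V1 /o/ – V2 /o/: cluster /nz/ — the longest permitted-onset suffix is /z/; onset = /z/, preceding coda = /n/.
Putting it together: lon.zoh.
The /z/ is in the onset of syllable 2 (/zoh/).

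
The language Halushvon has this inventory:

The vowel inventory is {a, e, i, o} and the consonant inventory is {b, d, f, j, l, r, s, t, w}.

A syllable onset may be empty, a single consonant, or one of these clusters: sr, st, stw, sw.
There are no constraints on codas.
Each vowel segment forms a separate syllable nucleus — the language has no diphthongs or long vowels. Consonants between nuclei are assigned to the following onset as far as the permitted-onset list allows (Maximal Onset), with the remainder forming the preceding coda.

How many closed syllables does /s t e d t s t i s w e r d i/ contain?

The vowels are e, i, e, i — 4 nuclei, so 4 syllables.
V1 /e/ – V2 /i/: /dtst/ — longest licit onset from the right is /st/, leaving /dt/ as coda.
V2 /i/ – V3 /e/: /sw/ — entire cluster is a permitted onset → onset /sw/, coda ∅.
V3 /e/ – V4 /i/: /rd/; trying suffixes from longest down, /d/ is the first permitted one, so coda /r/ | onset /d/.
So the parse is stedt.sti.swer.di.
Classifying each syllable: /stedt/ (closed), /sti/ (open), /swer/ (closed), /di/ (open).
Closed syllables: 2.

2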